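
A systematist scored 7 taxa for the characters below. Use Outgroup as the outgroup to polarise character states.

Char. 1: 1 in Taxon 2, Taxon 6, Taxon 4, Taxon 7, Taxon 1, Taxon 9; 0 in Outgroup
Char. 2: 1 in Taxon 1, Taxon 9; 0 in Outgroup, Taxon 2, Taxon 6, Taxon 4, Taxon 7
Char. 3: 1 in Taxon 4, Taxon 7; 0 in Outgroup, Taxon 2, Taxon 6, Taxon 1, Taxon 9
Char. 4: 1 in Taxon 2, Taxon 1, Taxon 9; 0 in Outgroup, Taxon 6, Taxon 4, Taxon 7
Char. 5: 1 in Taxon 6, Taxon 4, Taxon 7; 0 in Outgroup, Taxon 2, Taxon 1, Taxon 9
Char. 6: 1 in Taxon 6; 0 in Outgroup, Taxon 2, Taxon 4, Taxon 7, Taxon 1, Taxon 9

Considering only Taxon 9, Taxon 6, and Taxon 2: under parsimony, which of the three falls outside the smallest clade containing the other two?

Taxon 6

The outgroup has state '0' for every character, so '1' is the derived state throughout.
All ingroup taxa share the derived state '1' for Char. 1; it defines the ingroup but does not resolve relationships within it.
Char. 2 (derived state '1') is shared by Taxon 1 and Taxon 9 — a synapomorphy uniting that clade.
Char. 3 (derived state '1') is shared by Taxon 4 and Taxon 7 — a synapomorphy uniting that clade.
Char. 4 (derived state '1') is shared by Taxon 1, Taxon 2, and Taxon 9 — a synapomorphy uniting that clade.
Char. 5 (derived state '1') is shared by Taxon 4, Taxon 6, and Taxon 7 — a synapomorphy uniting that clade.
Char. 6 (derived state '1') is unique to Taxon 6 (autapomorphy; uninformative for grouping).
Most parsimonious ingroup topology: ((Taxon 2,(Taxon 1,Taxon 9)),(Taxon 6,(Taxon 4,Taxon 7))).
Taxon 2 and Taxon 9 share a more recent common ancestor with each other than either does with Taxon 6, so Taxon 6 is the least closely related of the three.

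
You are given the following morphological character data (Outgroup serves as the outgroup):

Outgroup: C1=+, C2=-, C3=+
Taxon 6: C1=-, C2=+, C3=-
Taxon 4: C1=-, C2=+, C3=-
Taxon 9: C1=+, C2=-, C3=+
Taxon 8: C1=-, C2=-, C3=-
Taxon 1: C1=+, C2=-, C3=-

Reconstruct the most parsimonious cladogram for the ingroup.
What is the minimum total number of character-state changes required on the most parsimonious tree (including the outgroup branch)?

Character polarity is set by the outgroup: the derived state is whichever differs from the outgroup's state, so for C1, C3 the derived state is '-', and for the remaining characters it is '+'.
C1 (derived state '-') is shared by Taxon 4, Taxon 6, and Taxon 8 — a synapomorphy uniting that clade.
C2 (derived state '+') is shared by Taxon 4 and Taxon 6 — a synapomorphy uniting that clade.
Only Taxon 1, Taxon 4, Taxon 6, and Taxon 8 show the derived state '-' for C3, supporting them as a clade.
Most parsimonious ingroup topology: ((((Taxon 6,Taxon 4),Taxon 8),Taxon 1),Taxon 9).
Changes per character on this tree: C1: 1; C2: 1; C3: 1.
Total = 3.

3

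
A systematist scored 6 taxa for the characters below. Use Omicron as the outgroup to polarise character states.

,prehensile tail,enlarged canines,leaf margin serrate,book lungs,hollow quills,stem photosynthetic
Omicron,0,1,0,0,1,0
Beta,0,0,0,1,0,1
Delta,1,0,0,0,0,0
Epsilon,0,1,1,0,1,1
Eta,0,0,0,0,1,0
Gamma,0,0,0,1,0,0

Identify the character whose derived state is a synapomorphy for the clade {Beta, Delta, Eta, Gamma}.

Character polarity is set by the outgroup: the derived state is whichever differs from the outgroup's state, so for enlarged canines, hollow quills the derived state is '0', and for the remaining characters it is '1'.
prehensile tail: derived state '1' in Delta only — an autapomorphy, so it tells us nothing about relationships among taxa.
enlarged canines: derived state '0' in Beta, Delta, Eta, and Gamma only — synapomorphy for {Beta, Delta, Eta, Gamma}.
leaf margin serrate: derived state '1' in Epsilon only — an autapomorphy, so it tells us nothing about relationships among taxa.
Only Beta and Gamma show the derived state '1' for book lungs, supporting them as a clade.
Only Beta, Delta, and Gamma show the derived state '0' for hollow quills, supporting them as a clade.
stem photosynthetic (state '1') occurs in Beta and Epsilon but conflicts with the nesting implied by the other characters — most parsimoniously interpreted as homoplasy.
Most parsimonious ingroup topology: ((((Beta,Gamma),Delta),Eta),Epsilon).
The clade {Beta, Delta, Eta, Gamma} is supported by enlarged canines: its derived state '0' occurs in exactly those taxa and in no other taxon (including the outgroup).

enlarged canines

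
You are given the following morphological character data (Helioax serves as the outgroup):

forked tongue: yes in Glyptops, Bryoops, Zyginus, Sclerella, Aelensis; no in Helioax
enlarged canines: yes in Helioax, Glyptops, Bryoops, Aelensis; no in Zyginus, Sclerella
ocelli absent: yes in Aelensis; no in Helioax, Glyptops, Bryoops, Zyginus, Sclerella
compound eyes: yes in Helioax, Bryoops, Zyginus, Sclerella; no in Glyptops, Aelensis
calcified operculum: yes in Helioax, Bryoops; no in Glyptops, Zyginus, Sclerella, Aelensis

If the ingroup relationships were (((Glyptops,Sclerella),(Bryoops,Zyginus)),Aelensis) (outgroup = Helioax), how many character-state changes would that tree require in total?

Map each character onto (((Glyptops,Sclerella),(Bryoops,Zyginus)),Aelensis) (rooted by Helioax) and count the minimum state changes it requires (Fitch parsimony):
forked tongue: 1; enlarged canines: 2; ocelli absent: 1; compound eyes: 2; calcified operculum: 2.
Total tree length = 8.

8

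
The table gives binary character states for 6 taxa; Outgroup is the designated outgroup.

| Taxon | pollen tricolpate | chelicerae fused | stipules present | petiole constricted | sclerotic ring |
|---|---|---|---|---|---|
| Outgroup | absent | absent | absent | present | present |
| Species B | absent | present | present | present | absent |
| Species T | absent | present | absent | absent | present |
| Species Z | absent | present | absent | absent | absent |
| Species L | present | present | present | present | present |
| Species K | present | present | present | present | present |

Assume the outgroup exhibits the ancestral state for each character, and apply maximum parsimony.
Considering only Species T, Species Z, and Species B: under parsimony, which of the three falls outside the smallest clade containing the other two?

Character polarity is set by the outgroup: the derived state is whichever differs from the outgroup's state, so for petiole constricted, sclerotic ring the derived state is 'absent', and for the remaining characters it is 'present'.
Only Species K and Species L show the derived state 'present' for pollen tricolpate, supporting them as a clade.
chelicerae fused (derived state 'present') is shared by all ingroup taxa — unites the whole ingroup.
Only Species B, Species K, and Species L show the derived state 'present' for stipules present, supporting them as a clade.
petiole constricted (derived state 'absent') is shared by Species T and Species Z — a synapomorphy uniting that clade.
sclerotic ring (state 'absent') occurs in Species B and Species Z but conflicts with the nesting implied by the other characters — most parsimoniously interpreted as homoplasy.
Most parsimonious ingroup topology: ((Species B,(Species L,Species K)),(Species T,Species Z)).
Species Z and Species T share a more recent common ancestor with each other than either does with Species B, so Species B is the least closely related of the three.

Species B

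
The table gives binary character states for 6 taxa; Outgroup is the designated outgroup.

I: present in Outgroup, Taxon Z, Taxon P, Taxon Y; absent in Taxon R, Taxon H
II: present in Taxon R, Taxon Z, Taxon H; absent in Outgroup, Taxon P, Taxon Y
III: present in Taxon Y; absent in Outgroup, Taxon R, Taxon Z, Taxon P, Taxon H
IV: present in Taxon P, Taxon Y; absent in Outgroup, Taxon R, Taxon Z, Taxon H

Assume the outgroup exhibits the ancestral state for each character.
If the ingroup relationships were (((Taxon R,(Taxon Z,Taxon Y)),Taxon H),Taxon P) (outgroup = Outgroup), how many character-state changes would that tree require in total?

Map each character onto (((Taxon R,(Taxon Z,Taxon Y)),Taxon H),Taxon P) (rooted by Outgroup) and count the minimum state changes it requires (Fitch parsimony):
I: 2; II: 2; III: 1; IV: 2.
Total tree length = 7.

7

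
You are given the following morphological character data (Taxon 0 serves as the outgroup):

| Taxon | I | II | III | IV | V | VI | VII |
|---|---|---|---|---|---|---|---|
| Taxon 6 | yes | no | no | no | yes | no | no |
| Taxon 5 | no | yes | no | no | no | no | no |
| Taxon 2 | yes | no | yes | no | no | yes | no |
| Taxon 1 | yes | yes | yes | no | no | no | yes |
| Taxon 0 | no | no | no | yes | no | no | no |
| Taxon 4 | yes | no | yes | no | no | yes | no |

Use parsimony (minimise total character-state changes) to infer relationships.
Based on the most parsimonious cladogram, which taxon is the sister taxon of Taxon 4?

Character polarity is set by the outgroup: the derived state is whichever differs from the outgroup's state, so for IV the derived state is 'no', and for the remaining characters it is 'yes'.
Only Taxon 1, Taxon 2, Taxon 4, and Taxon 6 show the derived state 'yes' for I, supporting them as a clade.
II groups Taxon 1 and Taxon 5, which is incompatible with the clades supported by the remaining characters; treating it as convergent (homoplasy) costs fewer steps than any alternative tree.
Only Taxon 1, Taxon 2, and Taxon 4 show the derived state 'yes' for III, supporting them as a clade.
All ingroup taxa share the derived state 'no' for IV; it defines the ingroup but does not resolve relationships within it.
V (derived state 'yes') is unique to Taxon 6 (autapomorphy; uninformative for grouping).
VI (derived state 'yes') is shared by Taxon 2 and Taxon 4 — a synapomorphy uniting that clade.
VII (derived state 'yes') is unique to Taxon 1 (autapomorphy; uninformative for grouping).
Most parsimonious ingroup topology: ((((Taxon 4,Taxon 2),Taxon 1),Taxon 6),Taxon 5).
Taxon 4 and Taxon 2 form a cherry on this tree, so they are sister taxa.

Taxon 2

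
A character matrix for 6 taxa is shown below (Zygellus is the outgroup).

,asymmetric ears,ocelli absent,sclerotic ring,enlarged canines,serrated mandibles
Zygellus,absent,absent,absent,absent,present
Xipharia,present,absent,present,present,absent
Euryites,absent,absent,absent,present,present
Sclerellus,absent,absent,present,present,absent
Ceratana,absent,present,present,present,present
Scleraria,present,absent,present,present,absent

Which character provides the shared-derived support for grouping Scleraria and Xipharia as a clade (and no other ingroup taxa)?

asymmetric ears

Character polarity is set by the outgroup: the derived state is whichever differs from the outgroup's state, so for serrated mandibles the derived state is 'absent', and for the remaining characters it is 'present'.
asymmetric ears (derived state 'present') is shared by Scleraria and Xipharia — a synapomorphy uniting that clade.
ocelli absent (derived state 'present') is unique to Ceratana (autapomorphy; uninformative for grouping).
sclerotic ring (derived state 'present') is shared by Ceratana, Scleraria, Sclerellus, and Xipharia — a synapomorphy uniting that clade.
All ingroup taxa share the derived state 'present' for enlarged canines; it defines the ingroup but does not resolve relationships within it.
serrated mandibles (derived state 'absent') is shared by Scleraria, Sclerellus, and Xipharia — a synapomorphy uniting that clade.
Most parsimonious ingroup topology: ((((Xipharia,Scleraria),Sclerellus),Ceratana),Euryites).
The clade {Scleraria, Xipharia} is supported by asymmetric ears: its derived state 'present' occurs in exactly those taxa and in no other taxon (including the outgroup).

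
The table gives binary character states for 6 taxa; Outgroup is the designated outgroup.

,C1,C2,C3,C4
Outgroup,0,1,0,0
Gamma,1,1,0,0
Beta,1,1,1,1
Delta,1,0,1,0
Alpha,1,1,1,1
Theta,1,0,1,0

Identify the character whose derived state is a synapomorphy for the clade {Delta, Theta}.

Character polarity is set by the outgroup: the derived state is whichever differs from the outgroup's state, so for C2 the derived state is '0', and for the remaining characters it is '1'.
C1 (derived state '1') is shared by all ingroup taxa — unites the whole ingroup.
C2: derived state '0' in Delta and Theta only — synapomorphy for {Delta, Theta}.
C3 (derived state '1') is shared by Alpha, Beta, Delta, and Theta — a synapomorphy uniting that clade.
C4 (derived state '1') is shared by Alpha and Beta — a synapomorphy uniting that clade.
Most parsimonious ingroup topology: (Gamma,((Beta,Alpha),(Delta,Theta))).
The clade {Delta, Theta} is supported by C2: its derived state '0' occurs in exactly those taxa and in no other taxon (including the outgroup).

C2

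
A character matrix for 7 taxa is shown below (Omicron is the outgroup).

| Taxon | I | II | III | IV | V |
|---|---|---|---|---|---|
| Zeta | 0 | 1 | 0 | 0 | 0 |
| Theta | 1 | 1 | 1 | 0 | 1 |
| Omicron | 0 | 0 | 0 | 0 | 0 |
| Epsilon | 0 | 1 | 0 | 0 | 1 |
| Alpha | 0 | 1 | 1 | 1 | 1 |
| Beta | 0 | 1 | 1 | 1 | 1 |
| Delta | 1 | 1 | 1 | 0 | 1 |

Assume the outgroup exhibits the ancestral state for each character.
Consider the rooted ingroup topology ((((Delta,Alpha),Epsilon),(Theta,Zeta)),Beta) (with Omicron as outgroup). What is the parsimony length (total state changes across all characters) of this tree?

10

Map each character onto ((((Delta,Alpha),Epsilon),(Theta,Zeta)),Beta) (rooted by Omicron) and count the minimum state changes it requires (Fitch parsimony):
I: 2; II: 1; III: 3; IV: 2; V: 2.
Total tree length = 10.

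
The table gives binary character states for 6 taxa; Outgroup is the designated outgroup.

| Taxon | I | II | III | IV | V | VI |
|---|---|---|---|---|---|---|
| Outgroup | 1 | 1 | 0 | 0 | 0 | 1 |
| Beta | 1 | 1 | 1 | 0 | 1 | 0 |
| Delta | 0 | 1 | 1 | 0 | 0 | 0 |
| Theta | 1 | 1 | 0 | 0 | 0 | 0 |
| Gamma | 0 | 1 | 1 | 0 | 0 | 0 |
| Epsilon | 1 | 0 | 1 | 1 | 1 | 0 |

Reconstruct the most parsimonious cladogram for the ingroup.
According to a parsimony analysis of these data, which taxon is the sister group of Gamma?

Character polarity is set by the outgroup: the derived state is whichever differs from the outgroup's state, so for I, II, VI the derived state is '0', and for the remaining characters it is '1'.
I: derived state '0' in Delta and Gamma only — synapomorphy for {Delta, Gamma}.
II: derived state '0' in Epsilon only — an autapomorphy, so it tells us nothing about relationships among taxa.
III (derived state '1') is shared by Beta, Delta, Epsilon, and Gamma — a synapomorphy uniting that clade.
IV (derived state '1') is unique to Epsilon (autapomorphy; uninformative for grouping).
V (derived state '1') is shared by Beta and Epsilon — a synapomorphy uniting that clade.
VI (derived state '0') is shared by all ingroup taxa — unites the whole ingroup.
Most parsimonious ingroup topology: (((Beta,Epsilon),(Delta,Gamma)),Theta).
Gamma and Delta form a cherry on this tree, so they are sister taxa.

Delta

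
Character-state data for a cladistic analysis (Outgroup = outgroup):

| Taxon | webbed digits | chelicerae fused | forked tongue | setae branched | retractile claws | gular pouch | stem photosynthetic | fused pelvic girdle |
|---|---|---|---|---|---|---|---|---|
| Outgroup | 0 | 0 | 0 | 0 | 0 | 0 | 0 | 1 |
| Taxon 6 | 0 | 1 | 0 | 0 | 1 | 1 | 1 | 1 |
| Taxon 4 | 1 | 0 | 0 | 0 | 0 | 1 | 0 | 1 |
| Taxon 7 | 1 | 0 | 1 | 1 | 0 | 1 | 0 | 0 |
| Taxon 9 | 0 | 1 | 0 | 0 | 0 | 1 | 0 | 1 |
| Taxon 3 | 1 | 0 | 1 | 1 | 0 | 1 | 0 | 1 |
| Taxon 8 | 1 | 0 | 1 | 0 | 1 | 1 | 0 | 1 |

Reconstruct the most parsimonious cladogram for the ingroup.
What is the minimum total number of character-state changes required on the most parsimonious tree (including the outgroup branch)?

9

Character polarity is set by the outgroup: the derived state is whichever differs from the outgroup's state, so for fused pelvic girdle the derived state is '0', and for the remaining characters it is '1'.
webbed digits (derived state '1') is shared by Taxon 3, Taxon 4, Taxon 7, and Taxon 8 — a synapomorphy uniting that clade.
chelicerae fused (derived state '1') is shared by Taxon 6 and Taxon 9 — a synapomorphy uniting that clade.
forked tongue: derived state '1' in Taxon 3, Taxon 7, and Taxon 8 only — synapomorphy for {Taxon 3, Taxon 7, Taxon 8}.
Only Taxon 3 and Taxon 7 show the derived state '1' for setae branched, supporting them as a clade.
retractile claws (state '1') occurs in Taxon 6 and Taxon 8 but conflicts with the nesting implied by the other characters — most parsimoniously interpreted as homoplasy.
All ingroup taxa share the derived state '1' for gular pouch; it defines the ingroup but does not resolve relationships within it.
stem photosynthetic (derived state '1') is unique to Taxon 6 (autapomorphy; uninformative for grouping).
fused pelvic girdle (derived state '0') is unique to Taxon 7 (autapomorphy; uninformative for grouping).
Most parsimonious ingroup topology: ((Taxon 6,Taxon 9),(Taxon 4,((Taxon 7,Taxon 3),Taxon 8))).
Changes per character on this tree: webbed digits: 1; chelicerae fused: 1; forked tongue: 1; setae branched: 1; retractile claws: 2; gular pouch: 1; stem photosynthetic: 1; fused pelvic girdle: 1.
Total = 9.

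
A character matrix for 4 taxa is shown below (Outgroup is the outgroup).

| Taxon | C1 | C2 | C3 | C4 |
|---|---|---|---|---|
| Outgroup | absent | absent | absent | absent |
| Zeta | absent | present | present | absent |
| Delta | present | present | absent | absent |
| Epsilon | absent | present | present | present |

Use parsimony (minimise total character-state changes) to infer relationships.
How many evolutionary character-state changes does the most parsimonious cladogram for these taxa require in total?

The outgroup has state 'absent' for every character, so 'present' is the derived state throughout.
C1: derived state 'present' in Delta only — an autapomorphy, so it tells us nothing about relationships among taxa.
All ingroup taxa share the derived state 'present' for C2; it defines the ingroup but does not resolve relationships within it.
C3: derived state 'present' in Epsilon and Zeta only — synapomorphy for {Epsilon, Zeta}.
C4: derived state 'present' in Epsilon only — an autapomorphy, so it tells us nothing about relationships among taxa.
Most parsimonious ingroup topology: ((Zeta,Epsilon),Delta).
Changes per character on this tree: C1: 1; C2: 1; C3: 1; C4: 1.
Total = 4.

4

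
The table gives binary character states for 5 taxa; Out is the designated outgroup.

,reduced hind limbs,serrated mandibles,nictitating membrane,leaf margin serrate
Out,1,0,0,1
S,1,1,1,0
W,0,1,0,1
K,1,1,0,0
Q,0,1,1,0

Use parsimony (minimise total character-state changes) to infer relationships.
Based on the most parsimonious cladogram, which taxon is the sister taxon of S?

Q

Character polarity is set by the outgroup: the derived state is whichever differs from the outgroup's state, so for reduced hind limbs, leaf margin serrate the derived state is '0', and for the remaining characters it is '1'.
reduced hind limbs (state '0') occurs in Q and W but conflicts with the nesting implied by the other characters — most parsimoniously interpreted as homoplasy.
All ingroup taxa share the derived state '1' for serrated mandibles; it defines the ingroup but does not resolve relationships within it.
Only Q and S show the derived state '1' for nictitating membrane, supporting them as a clade.
leaf margin serrate (derived state '0') is shared by K, Q, and S — a synapomorphy uniting that clade.
Most parsimonious ingroup topology: (((S,Q),K),W).
S and Q form a cherry on this tree, so they are sister taxa.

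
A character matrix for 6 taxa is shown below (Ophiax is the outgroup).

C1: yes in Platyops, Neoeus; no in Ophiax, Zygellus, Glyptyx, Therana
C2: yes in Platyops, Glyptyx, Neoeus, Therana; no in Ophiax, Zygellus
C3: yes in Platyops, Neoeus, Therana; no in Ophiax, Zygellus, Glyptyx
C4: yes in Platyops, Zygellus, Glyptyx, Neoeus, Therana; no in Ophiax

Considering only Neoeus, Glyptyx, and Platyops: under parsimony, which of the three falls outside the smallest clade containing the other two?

Glyptyx

The outgroup has state 'no' for every character, so 'yes' is the derived state throughout.
C1: derived state 'yes' in Neoeus and Platyops only — synapomorphy for {Neoeus, Platyops}.
C2: derived state 'yes' in Glyptyx, Neoeus, Platyops, and Therana only — synapomorphy for {Glyptyx, Neoeus, Platyops, Therana}.
Only Neoeus, Platyops, and Therana show the derived state 'yes' for C3, supporting them as a clade.
All ingroup taxa share the derived state 'yes' for C4; it defines the ingroup but does not resolve relationships within it.
Most parsimonious ingroup topology: ((((Platyops,Neoeus),Therana),Glyptyx),Zygellus).
Neoeus and Platyops share a more recent common ancestor with each other than either does with Glyptyx, so Glyptyx is the least closely related of the three.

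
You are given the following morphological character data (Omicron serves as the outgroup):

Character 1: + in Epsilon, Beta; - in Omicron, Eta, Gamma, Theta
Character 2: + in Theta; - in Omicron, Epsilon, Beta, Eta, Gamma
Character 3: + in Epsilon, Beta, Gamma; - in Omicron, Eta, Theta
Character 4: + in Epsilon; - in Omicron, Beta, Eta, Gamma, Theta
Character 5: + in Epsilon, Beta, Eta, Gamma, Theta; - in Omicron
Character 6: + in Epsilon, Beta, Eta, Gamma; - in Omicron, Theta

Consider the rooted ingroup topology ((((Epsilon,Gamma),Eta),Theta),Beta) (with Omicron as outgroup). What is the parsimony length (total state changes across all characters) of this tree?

9

Map each character onto ((((Epsilon,Gamma),Eta),Theta),Beta) (rooted by Omicron) and count the minimum state changes it requires (Fitch parsimony):
Character 1: 2; Character 2: 1; Character 3: 2; Character 4: 1; Character 5: 1; Character 6: 2.
Total tree length = 9.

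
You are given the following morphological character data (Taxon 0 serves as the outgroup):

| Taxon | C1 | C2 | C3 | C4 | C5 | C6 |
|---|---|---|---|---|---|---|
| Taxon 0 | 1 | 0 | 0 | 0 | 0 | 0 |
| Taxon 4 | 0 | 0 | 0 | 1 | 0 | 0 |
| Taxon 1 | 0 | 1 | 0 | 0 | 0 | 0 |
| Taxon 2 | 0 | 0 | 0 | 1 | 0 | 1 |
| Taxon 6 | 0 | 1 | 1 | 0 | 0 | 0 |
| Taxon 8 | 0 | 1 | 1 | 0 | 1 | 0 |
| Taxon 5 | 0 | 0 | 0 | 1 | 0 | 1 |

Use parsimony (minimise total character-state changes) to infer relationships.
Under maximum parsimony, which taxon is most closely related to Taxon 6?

Character polarity is set by the outgroup: the derived state is whichever differs from the outgroup's state, so for C1 the derived state is '0', and for the remaining characters it is '1'.
C1 (derived state '0') is shared by all ingroup taxa — unites the whole ingroup.
C2 (derived state '1') is shared by Taxon 1, Taxon 6, and Taxon 8 — a synapomorphy uniting that clade.
C3: derived state '1' in Taxon 6 and Taxon 8 only — synapomorphy for {Taxon 6, Taxon 8}.
C4: derived state '1' in Taxon 2, Taxon 4, and Taxon 5 only — synapomorphy for {Taxon 2, Taxon 4, Taxon 5}.
C5 (derived state '1') is unique to Taxon 8 (autapomorphy; uninformative for grouping).
C6: derived state '1' in Taxon 2 and Taxon 5 only — synapomorphy for {Taxon 2, Taxon 5}.
Most parsimonious ingroup topology: ((Taxon 4,(Taxon 2,Taxon 5)),(Taxon 1,(Taxon 6,Taxon 8))).
Taxon 6 and Taxon 8 form a cherry on this tree, so they are sister taxa.

Taxon 8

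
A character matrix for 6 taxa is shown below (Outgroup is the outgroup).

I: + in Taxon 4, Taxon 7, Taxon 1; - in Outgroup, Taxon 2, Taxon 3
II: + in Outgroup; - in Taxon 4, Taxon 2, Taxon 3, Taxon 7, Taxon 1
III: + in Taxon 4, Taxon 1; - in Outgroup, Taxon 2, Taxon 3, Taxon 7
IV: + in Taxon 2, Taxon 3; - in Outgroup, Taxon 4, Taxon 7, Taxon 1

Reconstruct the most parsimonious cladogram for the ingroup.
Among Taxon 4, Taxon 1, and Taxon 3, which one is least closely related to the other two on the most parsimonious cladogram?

Taxon 3

Character polarity is set by the outgroup: the derived state is whichever differs from the outgroup's state, so for II the derived state is '-', and for the remaining characters it is '+'.
I: derived state '+' in Taxon 1, Taxon 4, and Taxon 7 only — synapomorphy for {Taxon 1, Taxon 4, Taxon 7}.
II (derived state '-') is shared by all ingroup taxa — unites the whole ingroup.
Only Taxon 1 and Taxon 4 show the derived state '+' for III, supporting them as a clade.
IV: derived state '+' in Taxon 2 and Taxon 3 only — synapomorphy for {Taxon 2, Taxon 3}.
Most parsimonious ingroup topology: (((Taxon 4,Taxon 1),Taxon 7),(Taxon 2,Taxon 3)).
Taxon 4 and Taxon 1 share a more recent common ancestor with each other than either does with Taxon 3, so Taxon 3 is the least closely related of the three.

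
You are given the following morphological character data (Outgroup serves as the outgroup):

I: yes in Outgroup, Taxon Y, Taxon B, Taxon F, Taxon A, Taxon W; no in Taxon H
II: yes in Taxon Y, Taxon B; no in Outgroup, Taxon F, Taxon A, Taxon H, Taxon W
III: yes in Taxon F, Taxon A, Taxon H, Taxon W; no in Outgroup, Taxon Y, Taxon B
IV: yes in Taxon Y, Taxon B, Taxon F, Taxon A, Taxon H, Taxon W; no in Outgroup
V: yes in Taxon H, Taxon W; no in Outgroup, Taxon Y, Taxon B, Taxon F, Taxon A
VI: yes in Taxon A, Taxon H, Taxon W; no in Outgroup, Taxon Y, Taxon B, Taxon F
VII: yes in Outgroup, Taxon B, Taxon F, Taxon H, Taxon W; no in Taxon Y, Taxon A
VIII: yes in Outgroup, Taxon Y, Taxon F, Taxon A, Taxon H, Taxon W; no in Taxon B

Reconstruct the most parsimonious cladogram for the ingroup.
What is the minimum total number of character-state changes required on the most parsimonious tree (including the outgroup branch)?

9

Character polarity is set by the outgroup: the derived state is whichever differs from the outgroup's state, so for I, VII, VIII the derived state is 'no', and for the remaining characters it is 'yes'.
I (derived state 'no') is unique to Taxon H (autapomorphy; uninformative for grouping).
Only Taxon B and Taxon Y show the derived state 'yes' for II, supporting them as a clade.
Only Taxon A, Taxon F, Taxon H, and Taxon W show the derived state 'yes' for III, supporting them as a clade.
IV (derived state 'yes') is shared by all ingroup taxa — unites the whole ingroup.
V: derived state 'yes' in Taxon H and Taxon W only — synapomorphy for {Taxon H, Taxon W}.
VI: derived state 'yes' in Taxon A, Taxon H, and Taxon W only — synapomorphy for {Taxon A, Taxon H, Taxon W}.
VII (state 'no') occurs in Taxon A and Taxon Y but conflicts with the nesting implied by the other characters — most parsimoniously interpreted as homoplasy.
VIII (derived state 'no') is unique to Taxon B (autapomorphy; uninformative for grouping).
Most parsimonious ingroup topology: ((Taxon Y,Taxon B),(Taxon F,(Taxon A,(Taxon H,Taxon W)))).
Changes per character on this tree: I: 1; II: 1; III: 1; IV: 1; V: 1; VI: 1; VII: 2; VIII: 1.
Total = 9.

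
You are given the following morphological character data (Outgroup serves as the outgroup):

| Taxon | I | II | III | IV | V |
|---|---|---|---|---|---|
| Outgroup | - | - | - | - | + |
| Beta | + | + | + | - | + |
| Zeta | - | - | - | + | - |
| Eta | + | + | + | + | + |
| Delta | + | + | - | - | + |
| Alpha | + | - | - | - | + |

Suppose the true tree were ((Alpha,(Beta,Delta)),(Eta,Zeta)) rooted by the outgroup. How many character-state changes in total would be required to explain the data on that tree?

8

Map each character onto ((Alpha,(Beta,Delta)),(Eta,Zeta)) (rooted by Outgroup) and count the minimum state changes it requires (Fitch parsimony):
I: 2; II: 2; III: 2; IV: 1; V: 1.
Total tree length = 8.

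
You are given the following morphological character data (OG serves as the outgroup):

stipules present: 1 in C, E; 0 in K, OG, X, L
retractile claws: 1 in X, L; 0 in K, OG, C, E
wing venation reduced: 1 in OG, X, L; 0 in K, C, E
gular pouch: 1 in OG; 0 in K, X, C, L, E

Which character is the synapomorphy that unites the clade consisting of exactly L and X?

Character polarity is set by the outgroup: the derived state is whichever differs from the outgroup's state, so for wing venation reduced, gular pouch the derived state is '0', and for the remaining characters it is '1'.
stipules present: derived state '1' in C and E only — synapomorphy for {C, E}.
retractile claws: derived state '1' in L and X only — synapomorphy for {L, X}.
wing venation reduced (derived state '0') is shared by C, E, and K — a synapomorphy uniting that clade.
gular pouch (derived state '0') is shared by all ingroup taxa — unites the whole ingroup.
Most parsimonious ingroup topology: ((L,X),((C,E),K)).
The clade {L, X} is supported by retractile claws: its derived state '1' occurs in exactly those taxa and in no other taxon (including the outgroup).

retractile claws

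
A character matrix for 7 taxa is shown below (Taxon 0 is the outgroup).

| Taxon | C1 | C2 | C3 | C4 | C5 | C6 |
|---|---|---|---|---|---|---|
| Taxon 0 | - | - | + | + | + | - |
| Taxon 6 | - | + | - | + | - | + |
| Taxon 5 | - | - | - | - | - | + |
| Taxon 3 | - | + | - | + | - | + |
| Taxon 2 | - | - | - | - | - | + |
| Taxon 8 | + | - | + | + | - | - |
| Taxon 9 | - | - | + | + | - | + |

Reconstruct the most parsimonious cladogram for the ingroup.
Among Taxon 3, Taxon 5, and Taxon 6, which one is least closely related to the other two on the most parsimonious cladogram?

Character polarity is set by the outgroup: the derived state is whichever differs from the outgroup's state, so for C3, C4, C5 the derived state is '-', and for the remaining characters it is '+'.
C1: derived state '+' in Taxon 8 only — an autapomorphy, so it tells us nothing about relationships among taxa.
C2 (derived state '+') is shared by Taxon 3 and Taxon 6 — a synapomorphy uniting that clade.
C3: derived state '-' in Taxon 2, Taxon 3, Taxon 5, and Taxon 6 only — synapomorphy for {Taxon 2, Taxon 3, Taxon 5, Taxon 6}.
Only Taxon 2 and Taxon 5 show the derived state '-' for C4, supporting them as a clade.
C5 (derived state '-') is shared by all ingroup taxa — unites the whole ingroup.
Only Taxon 2, Taxon 3, Taxon 5, Taxon 6, and Taxon 9 show the derived state '+' for C6, supporting them as a clade.
Most parsimonious ingroup topology: ((((Taxon 6,Taxon 3),(Taxon 5,Taxon 2)),Taxon 9),Taxon 8).
Taxon 3 and Taxon 6 share a more recent common ancestor with each other than either does with Taxon 5, so Taxon 5 is the least closely related of the three.

Taxon 5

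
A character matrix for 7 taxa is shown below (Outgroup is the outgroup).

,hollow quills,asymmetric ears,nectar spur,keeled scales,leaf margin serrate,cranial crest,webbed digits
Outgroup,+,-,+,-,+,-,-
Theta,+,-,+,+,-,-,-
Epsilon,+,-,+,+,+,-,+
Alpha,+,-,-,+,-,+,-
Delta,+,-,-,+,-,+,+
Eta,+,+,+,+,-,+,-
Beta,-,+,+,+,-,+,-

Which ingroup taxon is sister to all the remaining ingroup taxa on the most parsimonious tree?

Epsilon

Character polarity is set by the outgroup: the derived state is whichever differs from the outgroup's state, so for hollow quills, nectar spur, leaf margin serrate the derived state is '-', and for the remaining characters it is '+'.
hollow quills (derived state '-') is unique to Beta (autapomorphy; uninformative for grouping).
asymmetric ears (derived state '+') is shared by Beta and Eta — a synapomorphy uniting that clade.
nectar spur (derived state '-') is shared by Alpha and Delta — a synapomorphy uniting that clade.
keeled scales (derived state '+') is shared by all ingroup taxa — unites the whole ingroup.
Only Alpha, Beta, Delta, Eta, and Theta show the derived state '-' for leaf margin serrate, supporting them as a clade.
cranial crest (derived state '+') is shared by Alpha, Beta, Delta, and Eta — a synapomorphy uniting that clade.
webbed digits (state '+') occurs in Delta and Epsilon but conflicts with the nesting implied by the other characters — most parsimoniously interpreted as homoplasy.
Most parsimonious ingroup topology: ((Theta,((Alpha,Delta),(Eta,Beta))),Epsilon).
Epsilon is sister to the clade containing all other ingroup taxa, so it is the earliest-diverging (most basal) ingroup lineage.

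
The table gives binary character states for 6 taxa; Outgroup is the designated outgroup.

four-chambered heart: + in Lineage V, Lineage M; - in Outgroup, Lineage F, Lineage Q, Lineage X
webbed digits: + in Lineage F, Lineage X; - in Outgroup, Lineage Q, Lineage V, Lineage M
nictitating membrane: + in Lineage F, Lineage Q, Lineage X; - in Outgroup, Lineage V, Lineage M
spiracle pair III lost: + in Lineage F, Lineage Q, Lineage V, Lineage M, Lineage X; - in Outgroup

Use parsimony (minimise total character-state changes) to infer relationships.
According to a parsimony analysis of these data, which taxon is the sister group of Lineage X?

The outgroup has state '-' for every character, so '+' is the derived state throughout.
four-chambered heart (derived state '+') is shared by Lineage M and Lineage V — a synapomorphy uniting that clade.
Only Lineage F and Lineage X show the derived state '+' for webbed digits, supporting them as a clade.
Only Lineage F, Lineage Q, and Lineage X show the derived state '+' for nictitating membrane, supporting them as a clade.
spiracle pair III lost (derived state '+') is shared by all ingroup taxa — unites the whole ingroup.
Most parsimonious ingroup topology: (((Lineage F,Lineage X),Lineage Q),(Lineage V,Lineage M)).
Lineage X and Lineage F form a cherry on this tree, so they are sister taxa.

Lineage F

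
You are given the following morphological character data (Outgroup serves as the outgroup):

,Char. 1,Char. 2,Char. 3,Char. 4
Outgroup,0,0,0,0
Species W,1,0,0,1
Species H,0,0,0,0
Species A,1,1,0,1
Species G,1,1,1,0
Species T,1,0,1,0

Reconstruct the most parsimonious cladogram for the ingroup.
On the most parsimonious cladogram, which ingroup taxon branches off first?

Species H

The outgroup has state '0' for every character, so '1' is the derived state throughout.
Char. 1 (derived state '1') is shared by Species A, Species G, Species T, and Species W — a synapomorphy uniting that clade.
Char. 2 groups Species A and Species G, which is incompatible with the clades supported by the remaining characters; treating it as convergent (homoplasy) costs fewer steps than any alternative tree.
Char. 3: derived state '1' in Species G and Species T only — synapomorphy for {Species G, Species T}.
Char. 4 (derived state '1') is shared by Species A and Species W — a synapomorphy uniting that clade.
Most parsimonious ingroup topology: (((Species W,Species A),(Species G,Species T)),Species H).
Species H is sister to the clade containing all other ingroup taxa, so it is the earliest-diverging (most basal) ingroup lineage.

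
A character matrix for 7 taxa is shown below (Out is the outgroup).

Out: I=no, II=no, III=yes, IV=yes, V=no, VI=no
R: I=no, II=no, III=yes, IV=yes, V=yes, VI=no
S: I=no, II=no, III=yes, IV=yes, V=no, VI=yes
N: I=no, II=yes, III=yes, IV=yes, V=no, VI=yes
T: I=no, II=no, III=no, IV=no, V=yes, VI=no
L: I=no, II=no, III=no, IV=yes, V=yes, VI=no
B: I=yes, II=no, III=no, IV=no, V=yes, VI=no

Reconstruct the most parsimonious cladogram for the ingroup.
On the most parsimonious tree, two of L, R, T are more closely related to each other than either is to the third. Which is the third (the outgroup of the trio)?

R

Character polarity is set by the outgroup: the derived state is whichever differs from the outgroup's state, so for III, IV the derived state is 'no', and for the remaining characters it is 'yes'.
I: derived state 'yes' in B only — an autapomorphy, so it tells us nothing about relationships among taxa.
II (derived state 'yes') is unique to N (autapomorphy; uninformative for grouping).
III: derived state 'no' in B, L, and T only — synapomorphy for {B, L, T}.
IV (derived state 'no') is shared by B and T — a synapomorphy uniting that clade.
V: derived state 'yes' in B, L, R, and T only — synapomorphy for {B, L, R, T}.
VI (derived state 'yes') is shared by N and S — a synapomorphy uniting that clade.
Most parsimonious ingroup topology: ((R,((T,B),L)),(S,N)).
L and T share a more recent common ancestor with each other than either does with R, so R is the least closely related of the three.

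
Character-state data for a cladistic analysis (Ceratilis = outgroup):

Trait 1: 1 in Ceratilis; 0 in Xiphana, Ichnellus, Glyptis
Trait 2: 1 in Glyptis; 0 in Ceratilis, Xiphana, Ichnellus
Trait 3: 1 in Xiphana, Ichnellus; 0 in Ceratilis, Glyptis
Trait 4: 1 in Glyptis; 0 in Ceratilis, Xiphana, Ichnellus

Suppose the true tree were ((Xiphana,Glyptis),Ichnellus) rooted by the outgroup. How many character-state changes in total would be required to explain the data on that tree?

Map each character onto ((Xiphana,Glyptis),Ichnellus) (rooted by Ceratilis) and count the minimum state changes it requires (Fitch parsimony):
Trait 1: 1; Trait 2: 1; Trait 3: 2; Trait 4: 1.
Total tree length = 5.

5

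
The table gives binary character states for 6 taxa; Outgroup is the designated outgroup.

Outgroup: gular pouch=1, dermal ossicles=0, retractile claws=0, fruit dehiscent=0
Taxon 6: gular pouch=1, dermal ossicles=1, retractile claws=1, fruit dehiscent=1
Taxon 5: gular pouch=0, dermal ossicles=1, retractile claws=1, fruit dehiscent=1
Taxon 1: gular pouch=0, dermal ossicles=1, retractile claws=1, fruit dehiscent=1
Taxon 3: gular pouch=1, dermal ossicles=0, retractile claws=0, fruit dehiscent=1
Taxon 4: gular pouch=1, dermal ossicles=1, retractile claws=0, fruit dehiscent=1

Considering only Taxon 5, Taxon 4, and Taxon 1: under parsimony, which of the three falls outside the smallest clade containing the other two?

Taxon 4

Character polarity is set by the outgroup: the derived state is whichever differs from the outgroup's state, so for gular pouch the derived state is '0', and for the remaining characters it is '1'.
gular pouch (derived state '0') is shared by Taxon 1 and Taxon 5 — a synapomorphy uniting that clade.
dermal ossicles (derived state '1') is shared by Taxon 1, Taxon 4, Taxon 5, and Taxon 6 — a synapomorphy uniting that clade.
retractile claws: derived state '1' in Taxon 1, Taxon 5, and Taxon 6 only — synapomorphy for {Taxon 1, Taxon 5, Taxon 6}.
fruit dehiscent (derived state '1') is shared by all ingroup taxa — unites the whole ingroup.
Most parsimonious ingroup topology: (((Taxon 6,(Taxon 5,Taxon 1)),Taxon 4),Taxon 3).
Taxon 5 and Taxon 1 share a more recent common ancestor with each other than either does with Taxon 4, so Taxon 4 is the least closely related of the three.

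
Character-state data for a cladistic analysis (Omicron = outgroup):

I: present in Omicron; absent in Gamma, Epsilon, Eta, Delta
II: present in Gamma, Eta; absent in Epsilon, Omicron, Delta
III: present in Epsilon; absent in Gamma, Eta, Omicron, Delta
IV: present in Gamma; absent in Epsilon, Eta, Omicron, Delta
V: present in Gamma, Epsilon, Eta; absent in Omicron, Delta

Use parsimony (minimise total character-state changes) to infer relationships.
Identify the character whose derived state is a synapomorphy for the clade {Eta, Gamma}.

II

Character polarity is set by the outgroup: the derived state is whichever differs from the outgroup's state, so for I the derived state is 'absent', and for the remaining characters it is 'present'.
I (derived state 'absent') is shared by all ingroup taxa — unites the whole ingroup.
Only Eta and Gamma show the derived state 'present' for II, supporting them as a clade.
III (derived state 'present') is unique to Epsilon (autapomorphy; uninformative for grouping).
IV (derived state 'present') is unique to Gamma (autapomorphy; uninformative for grouping).
V: derived state 'present' in Epsilon, Eta, and Gamma only — synapomorphy for {Epsilon, Eta, Gamma}.
Most parsimonious ingroup topology: (((Eta,Gamma),Epsilon),Delta).
The clade {Eta, Gamma} is supported by II: its derived state 'present' occurs in exactly those taxa and in no other taxon (including the outgroup).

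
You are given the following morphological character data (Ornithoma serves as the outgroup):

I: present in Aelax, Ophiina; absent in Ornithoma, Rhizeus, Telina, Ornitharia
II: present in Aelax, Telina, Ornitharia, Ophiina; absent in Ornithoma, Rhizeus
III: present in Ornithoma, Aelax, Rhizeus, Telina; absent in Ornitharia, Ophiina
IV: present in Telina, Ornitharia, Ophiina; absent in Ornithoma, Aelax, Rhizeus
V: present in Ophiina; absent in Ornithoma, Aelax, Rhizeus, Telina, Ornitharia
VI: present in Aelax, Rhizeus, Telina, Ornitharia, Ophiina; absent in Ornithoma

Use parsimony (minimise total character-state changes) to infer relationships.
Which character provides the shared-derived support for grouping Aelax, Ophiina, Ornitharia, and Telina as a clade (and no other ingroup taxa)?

II

Character polarity is set by the outgroup: the derived state is whichever differs from the outgroup's state, so for III the derived state is 'absent', and for the remaining characters it is 'present'.
I (state 'present') occurs in Aelax and Ophiina but conflicts with the nesting implied by the other characters — most parsimoniously interpreted as homoplasy.
Only Aelax, Ophiina, Ornitharia, and Telina show the derived state 'present' for II, supporting them as a clade.
III (derived state 'absent') is shared by Ophiina and Ornitharia — a synapomorphy uniting that clade.
Only Ophiina, Ornitharia, and Telina show the derived state 'present' for IV, supporting them as a clade.
V (derived state 'present') is unique to Ophiina (autapomorphy; uninformative for grouping).
VI (derived state 'present') is shared by all ingroup taxa — unites the whole ingroup.
Most parsimonious ingroup topology: ((Aelax,(Telina,(Ornitharia,Ophiina))),Rhizeus).
The clade {Aelax, Ophiina, Ornitharia, Telina} is supported by II: its derived state 'present' occurs in exactly those taxa and in no other taxon (including the outgroup).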